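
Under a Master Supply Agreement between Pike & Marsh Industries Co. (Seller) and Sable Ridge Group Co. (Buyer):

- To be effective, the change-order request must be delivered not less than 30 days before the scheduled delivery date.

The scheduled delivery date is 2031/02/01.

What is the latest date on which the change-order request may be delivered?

2031/02/01 minus 30 days is 2031/01/02.

2031/01/02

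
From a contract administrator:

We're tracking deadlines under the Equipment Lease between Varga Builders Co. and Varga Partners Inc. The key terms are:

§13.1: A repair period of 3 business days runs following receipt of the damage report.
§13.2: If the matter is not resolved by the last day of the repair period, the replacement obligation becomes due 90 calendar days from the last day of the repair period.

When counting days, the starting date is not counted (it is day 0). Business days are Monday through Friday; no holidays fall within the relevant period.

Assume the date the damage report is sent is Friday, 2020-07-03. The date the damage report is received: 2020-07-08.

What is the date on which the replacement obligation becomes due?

The last day of the repair period: 3 business days after Wednesday, 2020-07-08, skipping weekends — Jul 9, Jul 10, Jul 13 — lands on Monday, 2020-07-13.
The date on which the replacement obligation becomes due: 2020-07-13 + 90 days = 2020-10-11.

2020-10-11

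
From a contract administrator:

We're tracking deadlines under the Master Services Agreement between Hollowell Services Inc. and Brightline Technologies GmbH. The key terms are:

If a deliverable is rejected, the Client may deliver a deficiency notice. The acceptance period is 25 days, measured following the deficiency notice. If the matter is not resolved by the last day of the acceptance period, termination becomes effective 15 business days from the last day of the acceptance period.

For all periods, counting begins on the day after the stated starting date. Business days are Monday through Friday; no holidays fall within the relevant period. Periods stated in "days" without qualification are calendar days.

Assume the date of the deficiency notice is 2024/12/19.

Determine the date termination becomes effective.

The last day of the acceptance period: 25 calendar days after 2024/12/19 is 2025/01/13.
From Monday, 2025/01/13, 15 business days (Jan 14, Jan 15, Jan 16, Jan 17, …, Jan 30, Jan 31, Feb 3, skipping weekends) brings us to Monday, 2025/02/03, which is the date termination becomes effective.

2025/02/03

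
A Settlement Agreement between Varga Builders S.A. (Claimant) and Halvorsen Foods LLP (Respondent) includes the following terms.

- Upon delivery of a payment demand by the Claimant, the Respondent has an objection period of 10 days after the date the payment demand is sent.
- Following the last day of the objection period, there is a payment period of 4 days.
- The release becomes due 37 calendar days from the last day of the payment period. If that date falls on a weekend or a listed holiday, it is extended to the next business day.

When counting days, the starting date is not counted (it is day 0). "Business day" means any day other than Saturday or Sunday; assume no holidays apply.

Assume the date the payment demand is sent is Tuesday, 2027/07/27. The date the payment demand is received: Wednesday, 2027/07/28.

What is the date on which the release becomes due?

The last day of the objection period: 10 calendar days after 2027/07/27 is 2027/08/06.
The last day of the payment period: 2027/08/06 + 4 days = 2027/08/10.
The date on which the release becomes due: 2027/08/10 + 37 days = 2027/09/16. 2027/09/16 is a Thursday, so no roll-forward applies.

2027/09/16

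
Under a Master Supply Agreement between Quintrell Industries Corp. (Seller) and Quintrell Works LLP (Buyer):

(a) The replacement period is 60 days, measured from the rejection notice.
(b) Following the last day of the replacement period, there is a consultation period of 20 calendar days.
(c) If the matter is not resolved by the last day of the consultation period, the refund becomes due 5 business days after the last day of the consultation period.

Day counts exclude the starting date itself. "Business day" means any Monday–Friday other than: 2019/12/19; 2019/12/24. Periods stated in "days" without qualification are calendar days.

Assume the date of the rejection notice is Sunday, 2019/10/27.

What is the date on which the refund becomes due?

2020/01/22

The last day of the replacement period: 2019/10/27 + 60 days = 2019/12/26.
The last day of the consultation period: 2019/12/26 + 20 days = 2020/01/15.
From Wednesday, 2020/01/15, 5 business days (Jan 16, Jan 17, Jan 20, Jan 21, Jan 22, skipping weekends) brings us to Wednesday, 2020/01/22, which is the date on which the refund becomes due.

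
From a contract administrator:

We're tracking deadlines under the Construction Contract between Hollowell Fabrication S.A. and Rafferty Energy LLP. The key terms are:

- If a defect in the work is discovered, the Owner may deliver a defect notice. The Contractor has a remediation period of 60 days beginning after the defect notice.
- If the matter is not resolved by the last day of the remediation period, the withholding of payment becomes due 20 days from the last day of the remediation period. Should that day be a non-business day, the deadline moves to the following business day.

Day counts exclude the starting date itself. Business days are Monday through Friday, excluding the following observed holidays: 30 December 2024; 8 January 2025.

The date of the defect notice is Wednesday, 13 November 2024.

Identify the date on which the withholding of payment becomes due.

The last day of the remediation period: 13 November 2024 + 60 days = 12 January 2025.
Adding 20 calendar days to 12 January 2025 gives 1 February 2025, which is the date on which the withholding of payment becomes due. That falls on a Saturday, so it rolls to the next business day, Monday, 3 February 2025.

3 February 2025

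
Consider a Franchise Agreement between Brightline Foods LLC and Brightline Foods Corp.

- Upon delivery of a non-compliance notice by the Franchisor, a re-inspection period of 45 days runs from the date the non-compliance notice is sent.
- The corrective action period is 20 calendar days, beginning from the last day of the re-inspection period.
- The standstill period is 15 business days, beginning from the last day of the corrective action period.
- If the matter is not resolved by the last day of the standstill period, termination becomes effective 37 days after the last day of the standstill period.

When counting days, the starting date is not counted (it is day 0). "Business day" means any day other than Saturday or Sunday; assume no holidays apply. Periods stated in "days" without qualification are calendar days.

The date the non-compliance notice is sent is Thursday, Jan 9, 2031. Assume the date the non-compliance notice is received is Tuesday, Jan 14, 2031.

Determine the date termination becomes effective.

May 11, 2031

Adding 45 calendar days to Jan 9, 2031 gives Feb 23, 2031, which is the last day of the re-inspection period.
The last day of the corrective action period: 20 calendar days after Feb 23, 2031 is Mar 15, 2031.
The last day of the standstill period: counting 15 business days from Saturday, Mar 15, 2031 (Mar 17, Mar 18, Mar 19, Mar 20, …, Apr 2, Apr 3, Apr 4, skipping weekends) reaches Friday, Apr 4, 2031.
The date termination becomes effective: Apr 4, 2031 + 37 days = May 11, 2031.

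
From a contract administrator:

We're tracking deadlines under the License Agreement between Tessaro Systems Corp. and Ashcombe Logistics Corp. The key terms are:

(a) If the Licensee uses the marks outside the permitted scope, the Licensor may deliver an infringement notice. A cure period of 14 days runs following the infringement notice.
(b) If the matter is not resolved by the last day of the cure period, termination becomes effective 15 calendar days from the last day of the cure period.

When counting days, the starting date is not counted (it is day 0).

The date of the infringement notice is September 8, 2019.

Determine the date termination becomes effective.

October 7, 2019

Adding 14 calendar days to September 8, 2019 gives September 22, 2019, which is the last day of the cure period.
The date termination becomes effective: September 22, 2019 + 15 days = October 7, 2019.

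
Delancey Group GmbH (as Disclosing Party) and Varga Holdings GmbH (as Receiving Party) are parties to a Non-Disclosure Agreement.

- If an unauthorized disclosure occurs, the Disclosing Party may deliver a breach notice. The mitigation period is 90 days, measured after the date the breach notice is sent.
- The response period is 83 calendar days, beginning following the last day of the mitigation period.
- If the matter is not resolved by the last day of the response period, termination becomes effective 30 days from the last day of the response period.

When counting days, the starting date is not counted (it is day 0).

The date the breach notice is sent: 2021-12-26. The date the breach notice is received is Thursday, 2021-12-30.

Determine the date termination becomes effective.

2022-07-17

Adding 90 calendar days to 2021-12-26 gives 2022-03-26, which is the last day of the mitigation period.
Adding 83 calendar days to 2022-03-26 gives 2022-06-17, which is the last day of the response period.
The date termination becomes effective: 30 calendar days after 2022-06-17 is 2022-07-17.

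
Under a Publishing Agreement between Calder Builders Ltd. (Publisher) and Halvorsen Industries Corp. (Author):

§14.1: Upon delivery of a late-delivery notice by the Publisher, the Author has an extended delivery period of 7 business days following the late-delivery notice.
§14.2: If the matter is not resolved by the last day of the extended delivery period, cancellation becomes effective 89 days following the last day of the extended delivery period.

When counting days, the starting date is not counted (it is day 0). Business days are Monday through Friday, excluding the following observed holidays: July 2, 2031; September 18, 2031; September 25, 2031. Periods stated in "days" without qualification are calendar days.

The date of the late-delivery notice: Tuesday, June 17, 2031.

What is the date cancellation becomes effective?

The last day of the extended delivery period: 7 business days after Tuesday, June 17, 2031, skipping weekends — Jun 18, Jun 19, Jun 20, Jun 23, Jun 24, Jun 25, Jun 26 — lands on Thursday, June 26, 2031.
The date cancellation becomes effective: 89 calendar days after June 26, 2031 is September 23, 2031.

September 23, 2031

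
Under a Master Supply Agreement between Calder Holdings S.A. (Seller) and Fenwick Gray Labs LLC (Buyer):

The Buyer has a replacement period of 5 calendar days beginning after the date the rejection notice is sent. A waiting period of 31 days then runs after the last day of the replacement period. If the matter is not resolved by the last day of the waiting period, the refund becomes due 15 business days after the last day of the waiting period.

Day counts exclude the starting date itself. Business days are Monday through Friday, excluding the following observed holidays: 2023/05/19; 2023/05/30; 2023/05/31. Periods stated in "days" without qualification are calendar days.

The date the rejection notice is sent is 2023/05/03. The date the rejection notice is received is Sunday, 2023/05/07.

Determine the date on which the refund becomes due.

2023/06/29

The last day of the replacement period: 5 calendar days after 2023/05/03 is 2023/05/08.
The last day of the waiting period: 2023/05/08 + 31 days = 2023/06/08.
The date on which the refund becomes due: 15 business days after Thursday, 2023/06/08, skipping weekends — Jun 9, Jun 12, Jun 13, Jun 14, …, Jun 27, Jun 28, Jun 29 — lands on Thursday, 2023/06/29.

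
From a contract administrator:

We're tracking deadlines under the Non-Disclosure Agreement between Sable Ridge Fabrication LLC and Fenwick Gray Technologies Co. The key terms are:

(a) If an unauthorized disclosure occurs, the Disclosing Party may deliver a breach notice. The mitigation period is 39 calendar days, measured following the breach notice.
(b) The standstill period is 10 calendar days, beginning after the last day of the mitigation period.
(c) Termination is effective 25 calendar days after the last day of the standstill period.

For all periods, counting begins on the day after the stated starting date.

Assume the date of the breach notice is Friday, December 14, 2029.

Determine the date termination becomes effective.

The last day of the mitigation period: December 14, 2029 + 39 days = January 22, 2030.
Adding 10 calendar days to January 22, 2030 gives February 1, 2030, which is the last day of the standstill period.
The date termination becomes effective: 25 calendar days after February 1, 2030 is February 26, 2030.

February 26, 2030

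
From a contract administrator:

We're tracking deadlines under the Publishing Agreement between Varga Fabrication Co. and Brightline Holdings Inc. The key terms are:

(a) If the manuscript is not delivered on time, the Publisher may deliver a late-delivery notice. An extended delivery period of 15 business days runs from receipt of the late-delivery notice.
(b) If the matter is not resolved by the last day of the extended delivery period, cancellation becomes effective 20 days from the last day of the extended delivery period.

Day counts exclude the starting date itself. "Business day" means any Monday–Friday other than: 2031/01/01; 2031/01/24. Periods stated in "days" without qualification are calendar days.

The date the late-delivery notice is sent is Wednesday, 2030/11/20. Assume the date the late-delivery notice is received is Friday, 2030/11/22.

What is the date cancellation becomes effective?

2031/01/02

The last day of the extended delivery period: 15 business days after Friday, 2030/11/22, skipping weekends — Nov 25, Nov 26, Nov 27, Nov 28, …, Dec 11, Dec 12, Dec 13 — lands on Friday, 2030/12/13.
Adding 20 calendar days to 2030/12/13 gives 2031/01/02, which is the date cancellation becomes effective.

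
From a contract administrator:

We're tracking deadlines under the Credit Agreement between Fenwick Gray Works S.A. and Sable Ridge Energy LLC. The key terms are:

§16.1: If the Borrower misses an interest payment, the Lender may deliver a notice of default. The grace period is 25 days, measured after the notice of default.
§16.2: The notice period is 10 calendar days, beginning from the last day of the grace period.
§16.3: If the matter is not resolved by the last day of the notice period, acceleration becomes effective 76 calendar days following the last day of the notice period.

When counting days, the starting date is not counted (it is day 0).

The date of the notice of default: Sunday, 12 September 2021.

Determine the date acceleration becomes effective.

1 January 2022

The last day of the grace period: 12 September 2021 + 25 days = 7 October 2021.
The last day of the notice period: 7 October 2021 + 10 days = 17 October 2021.
Adding 76 calendar days to 17 October 2021 gives 1 January 2022, which is the date acceleration becomes effective.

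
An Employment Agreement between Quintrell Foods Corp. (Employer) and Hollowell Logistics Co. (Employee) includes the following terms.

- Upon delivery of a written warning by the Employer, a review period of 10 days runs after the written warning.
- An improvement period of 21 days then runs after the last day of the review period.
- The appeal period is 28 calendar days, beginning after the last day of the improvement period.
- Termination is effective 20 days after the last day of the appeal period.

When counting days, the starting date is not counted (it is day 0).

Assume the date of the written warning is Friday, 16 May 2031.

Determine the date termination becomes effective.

3 August 2031

The last day of the review period: 10 calendar days after 16 May 2031 is 26 May 2031.
The last day of the improvement period: 21 calendar days after 26 May 2031 is 16 June 2031.
The last day of the appeal period: 28 calendar days after 16 June 2031 is 14 July 2031.
The date termination becomes effective: 20 calendar days after 14 July 2031 is 3 August 2031.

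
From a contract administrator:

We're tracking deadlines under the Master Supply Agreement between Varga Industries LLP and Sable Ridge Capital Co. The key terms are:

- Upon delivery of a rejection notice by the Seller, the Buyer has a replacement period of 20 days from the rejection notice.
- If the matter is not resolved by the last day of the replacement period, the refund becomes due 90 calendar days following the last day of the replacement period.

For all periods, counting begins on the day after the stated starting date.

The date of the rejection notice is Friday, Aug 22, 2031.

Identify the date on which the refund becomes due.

The last day of the replacement period: Aug 22, 2031 + 20 days = Sep 11, 2031.
Adding 90 calendar days to Sep 11, 2031 gives Dec 10, 2031, which is the date on which the refund becomes due.

Dec 10, 2031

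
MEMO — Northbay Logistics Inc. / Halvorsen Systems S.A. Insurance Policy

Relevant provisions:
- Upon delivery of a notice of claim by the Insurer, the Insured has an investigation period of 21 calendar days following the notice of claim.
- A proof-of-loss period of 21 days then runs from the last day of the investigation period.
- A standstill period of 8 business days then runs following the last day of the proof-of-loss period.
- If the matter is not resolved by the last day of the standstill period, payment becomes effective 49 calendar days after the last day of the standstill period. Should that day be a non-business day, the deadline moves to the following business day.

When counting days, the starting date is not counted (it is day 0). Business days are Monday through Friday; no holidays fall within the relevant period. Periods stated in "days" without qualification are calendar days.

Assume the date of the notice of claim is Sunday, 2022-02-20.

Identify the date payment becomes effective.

The last day of the investigation period: 2022-02-20 + 21 days = 2022-03-13.
The last day of the proof-of-loss period: 21 calendar days after 2022-03-13 is 2022-04-03.
The last day of the standstill period: 8 business days after Sunday, 2022-04-03, skipping weekends — Apr 4, Apr 5, Apr 6, Apr 7, Apr 8, Apr 11, Apr 12, Apr 13 — lands on Wednesday, 2022-04-13.
The date payment becomes effective: 2022-04-13 + 49 days = 2022-06-01. 2022-06-01 is a Wednesday, so no roll-forward applies.

2022-06-01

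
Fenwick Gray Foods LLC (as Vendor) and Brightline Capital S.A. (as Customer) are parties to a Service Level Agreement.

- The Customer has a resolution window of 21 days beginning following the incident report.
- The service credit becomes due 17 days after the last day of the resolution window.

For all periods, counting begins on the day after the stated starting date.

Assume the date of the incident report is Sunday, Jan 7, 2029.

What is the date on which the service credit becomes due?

The last day of the resolution window: Jan 7, 2029 + 21 days = Jan 28, 2029.
The date on which the service credit becomes due: 17 calendar days after Jan 28, 2029 is Feb 14, 2029.

Feb 14, 2029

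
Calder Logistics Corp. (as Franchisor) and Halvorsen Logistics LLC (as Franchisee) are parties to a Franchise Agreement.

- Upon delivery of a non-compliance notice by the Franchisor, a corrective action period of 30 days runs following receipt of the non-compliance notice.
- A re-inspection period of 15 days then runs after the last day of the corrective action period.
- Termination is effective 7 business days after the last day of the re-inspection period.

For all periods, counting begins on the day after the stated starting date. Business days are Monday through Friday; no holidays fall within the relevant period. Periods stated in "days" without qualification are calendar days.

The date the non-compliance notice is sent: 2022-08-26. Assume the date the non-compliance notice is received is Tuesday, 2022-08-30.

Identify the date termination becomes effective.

The last day of the corrective action period: 2022-08-30 + 30 days = 2022-09-29.
The last day of the re-inspection period: 2022-09-29 + 15 days = 2022-10-14.
The date termination becomes effective: counting 7 business days from Friday, 2022-10-14 (Oct 17, Oct 18, Oct 19, Oct 20, Oct 21, Oct 24, Oct 25, skipping weekends) reaches Tuesday, 2022-10-25.

2022-10-25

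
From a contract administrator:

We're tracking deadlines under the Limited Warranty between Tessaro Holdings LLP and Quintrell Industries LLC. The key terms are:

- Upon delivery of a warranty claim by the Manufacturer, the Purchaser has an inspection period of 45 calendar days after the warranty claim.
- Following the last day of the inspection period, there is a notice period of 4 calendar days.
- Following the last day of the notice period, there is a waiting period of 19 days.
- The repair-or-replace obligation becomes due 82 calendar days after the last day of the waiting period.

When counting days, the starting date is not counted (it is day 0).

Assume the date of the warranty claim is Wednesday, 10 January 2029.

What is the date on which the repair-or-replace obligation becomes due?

The last day of the inspection period: 10 January 2029 + 45 days = 24 February 2029.
The last day of the notice period: 24 February 2029 + 4 days = 28 February 2029.
The last day of the waiting period: 28 February 2029 + 19 days = 19 March 2029.
The date on which the repair-or-replace obligation becomes due: 82 calendar days after 19 March 2029 is 9 June 2029.

9 June 2029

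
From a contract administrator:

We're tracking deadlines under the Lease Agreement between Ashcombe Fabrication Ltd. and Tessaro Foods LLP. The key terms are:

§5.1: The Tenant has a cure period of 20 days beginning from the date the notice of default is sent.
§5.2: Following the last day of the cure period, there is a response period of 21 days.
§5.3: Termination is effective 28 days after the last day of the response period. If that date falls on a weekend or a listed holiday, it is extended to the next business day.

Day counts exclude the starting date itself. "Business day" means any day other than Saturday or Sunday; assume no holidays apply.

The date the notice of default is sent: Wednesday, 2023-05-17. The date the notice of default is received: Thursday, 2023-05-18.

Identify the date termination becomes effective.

The last day of the cure period: 2023-05-17 + 20 days = 2023-06-06.
The last day of the response period: 2023-06-06 + 21 days = 2023-06-27.
The date termination becomes effective: 2023-06-27 + 28 days = 2023-07-25. 2023-07-25 is a Tuesday, so no roll-forward applies.

2023-07-25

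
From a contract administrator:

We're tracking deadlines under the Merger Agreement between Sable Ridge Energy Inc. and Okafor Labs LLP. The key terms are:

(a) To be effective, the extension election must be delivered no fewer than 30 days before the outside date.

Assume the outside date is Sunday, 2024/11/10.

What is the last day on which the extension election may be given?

2024/11/10 minus 30 days is 2024/10/11.

2024/10/11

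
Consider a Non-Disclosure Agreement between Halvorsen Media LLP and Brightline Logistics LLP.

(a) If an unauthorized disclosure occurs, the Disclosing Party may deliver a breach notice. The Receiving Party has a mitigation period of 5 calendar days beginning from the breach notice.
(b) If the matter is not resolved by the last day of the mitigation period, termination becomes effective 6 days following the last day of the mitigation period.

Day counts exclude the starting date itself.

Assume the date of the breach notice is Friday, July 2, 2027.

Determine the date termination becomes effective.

July 13, 2027

The last day of the mitigation period: July 2, 2027 + 5 days = July 7, 2027.
The date termination becomes effective: July 7, 2027 + 6 days = July 13, 2027.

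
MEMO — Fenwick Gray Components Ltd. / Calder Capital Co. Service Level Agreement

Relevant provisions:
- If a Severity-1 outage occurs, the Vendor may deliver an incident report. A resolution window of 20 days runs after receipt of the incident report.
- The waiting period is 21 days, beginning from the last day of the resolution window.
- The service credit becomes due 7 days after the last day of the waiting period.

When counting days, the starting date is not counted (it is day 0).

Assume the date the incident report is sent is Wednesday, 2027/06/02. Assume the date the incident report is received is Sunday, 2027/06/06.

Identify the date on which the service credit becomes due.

2027/07/24

The last day of the resolution window: 2027/06/06 + 20 days = 2027/06/26.
Adding 21 calendar days to 2027/06/26 gives 2027/07/17, which is the last day of the waiting period.
Adding 7 calendar days to 2027/07/17 gives 2027/07/24, which is the date on which the service credit becomes due.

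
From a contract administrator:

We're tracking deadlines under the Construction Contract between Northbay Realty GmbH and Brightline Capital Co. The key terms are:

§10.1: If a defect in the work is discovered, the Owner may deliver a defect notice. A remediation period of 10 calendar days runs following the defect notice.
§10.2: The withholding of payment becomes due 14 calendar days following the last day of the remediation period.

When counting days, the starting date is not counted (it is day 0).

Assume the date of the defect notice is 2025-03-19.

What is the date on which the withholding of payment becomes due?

2025-04-12

The last day of the remediation period: 10 calendar days after 2025-03-19 is 2025-03-29.
The date on which the withholding of payment becomes due: 2025-03-29 + 14 days = 2025-04-12.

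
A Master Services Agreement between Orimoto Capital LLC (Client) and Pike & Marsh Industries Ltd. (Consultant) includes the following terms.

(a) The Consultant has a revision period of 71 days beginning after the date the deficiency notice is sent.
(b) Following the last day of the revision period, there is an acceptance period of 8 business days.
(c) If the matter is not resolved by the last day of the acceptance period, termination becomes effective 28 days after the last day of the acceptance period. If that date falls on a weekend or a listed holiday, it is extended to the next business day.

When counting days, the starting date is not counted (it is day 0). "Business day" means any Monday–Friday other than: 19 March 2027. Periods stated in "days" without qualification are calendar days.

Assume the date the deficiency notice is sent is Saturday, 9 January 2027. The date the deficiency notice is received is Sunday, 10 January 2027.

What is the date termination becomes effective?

The last day of the revision period: 9 January 2027 + 71 days = 21 March 2027.
The last day of the acceptance period: counting 8 business days from Sunday, 21 March 2027 (Mar 22, Mar 23, Mar 24, Mar 25, Mar 26, Mar 29, Mar 30, Mar 31, skipping weekends) reaches Wednesday, 31 March 2027.
The date termination becomes effective: 28 calendar days after 31 March 2027 is 28 April 2027. 28 April 2027 is a Wednesday and is not a listed holiday, so no roll-forward applies.

28 April 2027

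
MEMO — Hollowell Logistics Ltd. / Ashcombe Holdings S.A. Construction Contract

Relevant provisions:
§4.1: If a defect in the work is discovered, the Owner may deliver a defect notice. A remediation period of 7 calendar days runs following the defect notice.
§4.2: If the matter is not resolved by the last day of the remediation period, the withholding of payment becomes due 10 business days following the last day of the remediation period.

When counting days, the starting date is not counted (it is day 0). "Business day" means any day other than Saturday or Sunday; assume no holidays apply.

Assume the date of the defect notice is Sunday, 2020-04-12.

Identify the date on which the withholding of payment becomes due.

The last day of the remediation period: 7 calendar days after 2020-04-12 is 2020-04-19.
The date on which the withholding of payment becomes due: counting 10 business days from Sunday, 2020-04-19 (Apr 20, Apr 21, Apr 22, Apr 23, Apr 24, Apr 27, Apr 28, Apr 29, Apr 30, May 1, skipping weekends) reaches Friday, 2020-05-01.

2020-05-01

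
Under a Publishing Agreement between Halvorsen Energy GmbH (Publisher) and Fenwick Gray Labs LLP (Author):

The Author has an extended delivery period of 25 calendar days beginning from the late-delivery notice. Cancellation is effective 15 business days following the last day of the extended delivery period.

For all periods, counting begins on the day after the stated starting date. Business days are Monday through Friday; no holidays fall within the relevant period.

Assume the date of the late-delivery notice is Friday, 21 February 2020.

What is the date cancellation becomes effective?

The last day of the extended delivery period: 21 February 2020 + 25 days = 17 March 2020.
The date cancellation becomes effective: counting 15 business days from Tuesday, 17 March 2020 (Mar 18, Mar 19, Mar 20, Mar 23, …, Apr 3, Apr 6, Apr 7, skipping weekends) reaches Tuesday, 7 April 2020.

7 April 2020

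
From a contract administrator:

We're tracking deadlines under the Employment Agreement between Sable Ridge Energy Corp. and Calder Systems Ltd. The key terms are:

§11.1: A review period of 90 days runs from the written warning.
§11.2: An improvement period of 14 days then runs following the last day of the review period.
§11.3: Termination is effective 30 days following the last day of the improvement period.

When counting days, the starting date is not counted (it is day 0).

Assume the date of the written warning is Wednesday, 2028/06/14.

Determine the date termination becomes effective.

2028/10/26

Adding 90 calendar days to 2028/06/14 gives 2028/09/12, which is the last day of the review period.
The last day of the improvement period: 2028/09/12 + 14 days = 2028/09/26.
Adding 30 calendar days to 2028/09/26 gives 2028/10/26, which is the date termination becomes effective.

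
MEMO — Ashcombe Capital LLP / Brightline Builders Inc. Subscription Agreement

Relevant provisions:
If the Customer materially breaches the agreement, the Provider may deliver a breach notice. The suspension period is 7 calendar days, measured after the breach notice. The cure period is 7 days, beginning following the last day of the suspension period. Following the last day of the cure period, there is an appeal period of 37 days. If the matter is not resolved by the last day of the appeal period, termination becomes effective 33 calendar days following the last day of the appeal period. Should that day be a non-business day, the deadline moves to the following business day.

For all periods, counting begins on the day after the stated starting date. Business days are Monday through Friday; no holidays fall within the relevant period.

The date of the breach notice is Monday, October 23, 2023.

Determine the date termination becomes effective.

January 15, 2024

The last day of the suspension period: October 23, 2023 + 7 days = October 30, 2023.
The last day of the cure period: October 30, 2023 + 7 days = November 6, 2023.
The last day of the appeal period: 37 calendar days after November 6, 2023 is December 13, 2023.
Adding 33 calendar days to December 13, 2023 gives January 15, 2024, which is the date termination becomes effective. January 15, 2024 is a Monday, so no roll-forward applies.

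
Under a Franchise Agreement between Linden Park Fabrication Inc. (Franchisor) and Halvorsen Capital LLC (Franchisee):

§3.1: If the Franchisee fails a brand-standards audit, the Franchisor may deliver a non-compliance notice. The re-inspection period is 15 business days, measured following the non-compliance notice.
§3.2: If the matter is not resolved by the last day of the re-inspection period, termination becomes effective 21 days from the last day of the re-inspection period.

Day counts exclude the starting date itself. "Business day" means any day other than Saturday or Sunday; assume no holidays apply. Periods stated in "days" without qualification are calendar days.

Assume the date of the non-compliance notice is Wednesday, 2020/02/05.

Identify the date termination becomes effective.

The last day of the re-inspection period: counting 15 business days from Wednesday, 2020/02/05 (Feb 6, Feb 7, Feb 10, Feb 11, …, Feb 24, Feb 25, Feb 26, skipping weekends) reaches Wednesday, 2020/02/26.
The date termination becomes effective: 21 calendar days after 2020/02/26 is 2020/03/18.

2020/03/18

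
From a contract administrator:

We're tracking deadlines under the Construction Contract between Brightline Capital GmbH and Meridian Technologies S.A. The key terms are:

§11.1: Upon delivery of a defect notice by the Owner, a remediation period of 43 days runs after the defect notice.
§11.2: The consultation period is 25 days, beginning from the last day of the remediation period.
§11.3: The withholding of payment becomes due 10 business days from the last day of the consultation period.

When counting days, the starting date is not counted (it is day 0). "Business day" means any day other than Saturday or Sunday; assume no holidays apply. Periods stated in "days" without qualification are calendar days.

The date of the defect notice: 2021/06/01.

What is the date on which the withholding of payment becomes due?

Adding 43 calendar days to 2021/06/01 gives 2021/07/14, which is the last day of the remediation period.
Adding 25 calendar days to 2021/07/14 gives 2021/08/08, which is the last day of the consultation period.
The date on which the withholding of payment becomes due: 10 business days after Sunday, 2021/08/08, skipping weekends — Aug 9, Aug 10, Aug 11, Aug 12, Aug 13, Aug 16, Aug 17, Aug 18, Aug 19, Aug 20 — lands on Friday, 2021/08/20.

2021/08/20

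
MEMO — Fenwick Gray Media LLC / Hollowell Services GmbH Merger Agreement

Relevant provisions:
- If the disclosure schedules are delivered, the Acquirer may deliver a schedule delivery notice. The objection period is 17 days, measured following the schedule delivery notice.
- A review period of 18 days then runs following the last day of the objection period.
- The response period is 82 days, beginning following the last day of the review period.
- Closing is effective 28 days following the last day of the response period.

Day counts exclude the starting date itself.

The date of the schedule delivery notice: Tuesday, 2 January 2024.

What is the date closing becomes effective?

Adding 17 calendar days to 2 January 2024 gives 19 January 2024, which is the last day of the objection period.
Adding 18 calendar days to 19 January 2024 gives 6 February 2024, which is the last day of the review period.
The last day of the response period: 6 February 2024 + 82 days = 28 April 2024.
The date closing becomes effective: 28 April 2024 + 28 days = 26 May 2024.

26 May 2024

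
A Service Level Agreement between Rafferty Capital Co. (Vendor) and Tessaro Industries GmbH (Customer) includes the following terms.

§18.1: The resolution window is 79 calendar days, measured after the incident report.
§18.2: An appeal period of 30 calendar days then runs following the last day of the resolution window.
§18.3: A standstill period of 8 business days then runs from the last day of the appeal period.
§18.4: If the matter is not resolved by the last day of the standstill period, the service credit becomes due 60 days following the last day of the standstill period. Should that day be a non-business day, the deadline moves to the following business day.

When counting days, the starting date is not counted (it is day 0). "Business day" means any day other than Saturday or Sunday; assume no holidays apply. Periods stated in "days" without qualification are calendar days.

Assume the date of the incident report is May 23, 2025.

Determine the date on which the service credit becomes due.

The last day of the resolution window: May 23, 2025 + 79 days = Aug 10, 2025.
Adding 30 calendar days to Aug 10, 2025 gives Sep 9, 2025, which is the last day of the appeal period.
From Tuesday, Sep 9, 2025, 8 business days (Sep 10, Sep 11, Sep 12, Sep 15, Sep 16, Sep 17, Sep 18, Sep 19, skipping weekends) brings us to Friday, Sep 19, 2025, which is the last day of the standstill period.
The date on which the service credit becomes due: Sep 19, 2025 + 60 days = Nov 18, 2025. Nov 18, 2025 is a Tuesday, so no roll-forward applies.

Nov 18, 2025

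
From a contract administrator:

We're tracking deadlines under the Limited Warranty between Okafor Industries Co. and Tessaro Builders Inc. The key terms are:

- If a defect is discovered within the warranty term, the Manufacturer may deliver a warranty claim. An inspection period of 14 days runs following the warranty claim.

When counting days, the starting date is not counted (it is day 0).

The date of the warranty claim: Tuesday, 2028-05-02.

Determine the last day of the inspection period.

2028-05-16

The last day of the inspection period: 14 calendar days after 2028-05-02 is 2028-05-16.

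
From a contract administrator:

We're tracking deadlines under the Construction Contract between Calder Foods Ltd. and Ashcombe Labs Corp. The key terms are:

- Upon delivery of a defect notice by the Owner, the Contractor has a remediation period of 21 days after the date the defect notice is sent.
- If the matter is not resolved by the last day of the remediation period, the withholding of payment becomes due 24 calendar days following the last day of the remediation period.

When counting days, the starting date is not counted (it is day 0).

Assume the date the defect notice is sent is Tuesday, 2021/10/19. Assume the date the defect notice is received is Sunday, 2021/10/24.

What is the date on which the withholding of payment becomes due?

2021/12/03

The last day of the remediation period: 21 calendar days after 2021/10/19 is 2021/11/09.
The date on which the withholding of payment becomes due: 24 calendar days after 2021/11/09 is 2021/12/03.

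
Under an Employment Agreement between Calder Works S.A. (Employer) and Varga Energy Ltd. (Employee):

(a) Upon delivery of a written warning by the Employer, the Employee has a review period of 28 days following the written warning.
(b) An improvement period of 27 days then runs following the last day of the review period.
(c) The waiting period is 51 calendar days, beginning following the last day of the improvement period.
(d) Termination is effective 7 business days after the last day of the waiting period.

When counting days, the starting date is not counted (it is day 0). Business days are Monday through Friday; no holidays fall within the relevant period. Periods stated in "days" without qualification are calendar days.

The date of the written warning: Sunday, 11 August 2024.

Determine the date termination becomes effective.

4 December 2024

The last day of the review period: 11 August 2024 + 28 days = 8 September 2024.
The last day of the improvement period: 27 calendar days after 8 September 2024 is 5 October 2024.
Adding 51 calendar days to 5 October 2024 gives 25 November 2024, which is the last day of the waiting period.
From Monday, 25 November 2024, 7 business days (Nov 26, Nov 27, Nov 28, Nov 29, Dec 2, Dec 3, Dec 4, skipping weekends) brings us to Wednesday, 4 December 2024, which is the date termination becomes effective.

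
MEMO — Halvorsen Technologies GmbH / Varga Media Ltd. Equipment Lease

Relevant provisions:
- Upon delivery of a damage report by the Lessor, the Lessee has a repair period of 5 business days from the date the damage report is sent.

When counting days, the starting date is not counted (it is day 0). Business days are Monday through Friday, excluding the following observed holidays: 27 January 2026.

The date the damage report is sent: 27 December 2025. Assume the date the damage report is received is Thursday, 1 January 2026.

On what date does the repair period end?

2 January 2026

The last day of the repair period: 5 business days after Saturday, 27 December 2025, skipping weekends — Dec 29, Dec 30, Dec 31, Jan 1, Jan 2 — lands on Friday, 2 January 2026.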